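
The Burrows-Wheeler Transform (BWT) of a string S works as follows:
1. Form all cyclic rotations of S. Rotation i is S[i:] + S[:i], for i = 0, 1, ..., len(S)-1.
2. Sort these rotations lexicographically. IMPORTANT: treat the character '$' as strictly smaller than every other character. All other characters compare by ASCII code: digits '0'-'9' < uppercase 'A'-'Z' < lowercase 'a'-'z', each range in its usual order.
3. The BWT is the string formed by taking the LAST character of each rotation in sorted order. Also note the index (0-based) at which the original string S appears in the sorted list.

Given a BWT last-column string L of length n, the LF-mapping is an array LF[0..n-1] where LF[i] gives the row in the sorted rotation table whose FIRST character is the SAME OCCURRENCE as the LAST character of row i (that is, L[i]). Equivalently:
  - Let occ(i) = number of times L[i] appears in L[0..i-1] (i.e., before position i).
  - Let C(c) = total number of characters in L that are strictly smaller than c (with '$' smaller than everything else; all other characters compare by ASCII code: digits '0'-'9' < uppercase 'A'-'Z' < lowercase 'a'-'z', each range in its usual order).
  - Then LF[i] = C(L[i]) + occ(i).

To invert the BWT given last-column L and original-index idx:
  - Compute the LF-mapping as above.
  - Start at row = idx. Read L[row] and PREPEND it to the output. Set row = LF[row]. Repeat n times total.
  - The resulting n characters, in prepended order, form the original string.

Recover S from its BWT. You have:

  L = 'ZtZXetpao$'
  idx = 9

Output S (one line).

Answer: teapotXZZ$

Derivation:
LF mapping: 2 8 3 1 5 9 7 4 6 0
Walk LF starting at row 9, prepending L[row]:
  step 1: row=9, L[9]='$', prepend. Next row=LF[9]=0
  step 2: row=0, L[0]='Z', prepend. Next row=LF[0]=2
  step 3: row=2, L[2]='Z', prepend. Next row=LF[2]=3
  step 4: row=3, L[3]='X', prepend. Next row=LF[3]=1
  step 5: row=1, L[1]='t', prepend. Next row=LF[1]=8
  step 6: row=8, L[8]='o', prepend. Next row=LF[8]=6
  step 7: row=6, L[6]='p', prepend. Next row=LF[6]=7
  step 8: row=7, L[7]='a', prepend. Next row=LF[7]=4
  step 9: row=4, L[4]='e', prepend. Next row=LF[4]=5
  step 10: row=5, L[5]='t', prepend. Next row=LF[5]=9
Reversed output: teapotXZZ$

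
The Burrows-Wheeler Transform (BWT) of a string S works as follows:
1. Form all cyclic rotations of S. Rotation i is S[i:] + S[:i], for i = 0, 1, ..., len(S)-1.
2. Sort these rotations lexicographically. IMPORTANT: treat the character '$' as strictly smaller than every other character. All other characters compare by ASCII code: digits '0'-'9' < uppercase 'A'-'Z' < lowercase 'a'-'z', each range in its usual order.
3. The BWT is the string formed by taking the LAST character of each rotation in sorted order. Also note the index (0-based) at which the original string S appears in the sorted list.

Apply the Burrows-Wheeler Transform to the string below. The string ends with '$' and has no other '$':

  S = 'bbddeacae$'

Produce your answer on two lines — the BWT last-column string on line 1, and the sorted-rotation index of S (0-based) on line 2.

Answer: eec$babdad
3

Derivation:
All 10 rotations (rotation i = S[i:]+S[:i]):
  rot[0] = bbddeacae$
  rot[1] = bddeacae$b
  rot[2] = ddeacae$bb
  rot[3] = deacae$bbd
  rot[4] = eacae$bbdd
  rot[5] = acae$bbdde
  rot[6] = cae$bbddea
  rot[7] = ae$bbddeac
  rot[8] = e$bbddeaca
  rot[9] = $bbddeacae
Sorted (with $ < everything):
  sorted[0] = $bbddeacae  (last char: 'e')
  sorted[1] = acae$bbdde  (last char: 'e')
  sorted[2] = ae$bbddeac  (last char: 'c')
  sorted[3] = bbddeacae$  (last char: '$')
  sorted[4] = bddeacae$b  (last char: 'b')
  sorted[5] = cae$bbddea  (last char: 'a')
  sorted[6] = ddeacae$bb  (last char: 'b')
  sorted[7] = deacae$bbd  (last char: 'd')
  sorted[8] = e$bbddeaca  (last char: 'a')
  sorted[9] = eacae$bbdd  (last char: 'd')
Last column: eec$babdad
Original string S is at sorted index 3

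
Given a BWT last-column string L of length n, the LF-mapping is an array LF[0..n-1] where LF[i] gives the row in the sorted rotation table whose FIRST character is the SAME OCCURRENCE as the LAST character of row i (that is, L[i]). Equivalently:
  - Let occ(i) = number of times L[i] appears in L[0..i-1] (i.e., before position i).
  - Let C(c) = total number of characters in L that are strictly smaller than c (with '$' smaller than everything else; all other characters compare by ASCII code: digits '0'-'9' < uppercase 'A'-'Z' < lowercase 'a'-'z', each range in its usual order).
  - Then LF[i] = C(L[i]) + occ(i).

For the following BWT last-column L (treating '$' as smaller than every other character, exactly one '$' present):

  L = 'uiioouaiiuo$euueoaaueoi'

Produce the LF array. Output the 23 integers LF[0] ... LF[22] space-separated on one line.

Char counts: '$':1, 'a':3, 'e':3, 'i':5, 'o':5, 'u':6
C (first-col start): C('$')=0, C('a')=1, C('e')=4, C('i')=7, C('o')=12, C('u')=17
L[0]='u': occ=0, LF[0]=C('u')+0=17+0=17
L[1]='i': occ=0, LF[1]=C('i')+0=7+0=7
L[2]='i': occ=1, LF[2]=C('i')+1=7+1=8
L[3]='o': occ=0, LF[3]=C('o')+0=12+0=12
L[4]='o': occ=1, LF[4]=C('o')+1=12+1=13
L[5]='u': occ=1, LF[5]=C('u')+1=17+1=18
L[6]='a': occ=0, LF[6]=C('a')+0=1+0=1
L[7]='i': occ=2, LF[7]=C('i')+2=7+2=9
L[8]='i': occ=3, LF[8]=C('i')+3=7+3=10
L[9]='u': occ=2, LF[9]=C('u')+2=17+2=19
L[10]='o': occ=2, LF[10]=C('o')+2=12+2=14
L[11]='$': occ=0, LF[11]=C('$')+0=0+0=0
L[12]='e': occ=0, LF[12]=C('e')+0=4+0=4
L[13]='u': occ=3, LF[13]=C('u')+3=17+3=20
L[14]='u': occ=4, LF[14]=C('u')+4=17+4=21
L[15]='e': occ=1, LF[15]=C('e')+1=4+1=5
L[16]='o': occ=3, LF[16]=C('o')+3=12+3=15
L[17]='a': occ=1, LF[17]=C('a')+1=1+1=2
L[18]='a': occ=2, LF[18]=C('a')+2=1+2=3
L[19]='u': occ=5, LF[19]=C('u')+5=17+5=22
L[20]='e': occ=2, LF[20]=C('e')+2=4+2=6
L[21]='o': occ=4, LF[21]=C('o')+4=12+4=16
L[22]='i': occ=4, LF[22]=C('i')+4=7+4=11

Answer: 17 7 8 12 13 18 1 9 10 19 14 0 4 20 21 5 15 2 3 22 6 16 11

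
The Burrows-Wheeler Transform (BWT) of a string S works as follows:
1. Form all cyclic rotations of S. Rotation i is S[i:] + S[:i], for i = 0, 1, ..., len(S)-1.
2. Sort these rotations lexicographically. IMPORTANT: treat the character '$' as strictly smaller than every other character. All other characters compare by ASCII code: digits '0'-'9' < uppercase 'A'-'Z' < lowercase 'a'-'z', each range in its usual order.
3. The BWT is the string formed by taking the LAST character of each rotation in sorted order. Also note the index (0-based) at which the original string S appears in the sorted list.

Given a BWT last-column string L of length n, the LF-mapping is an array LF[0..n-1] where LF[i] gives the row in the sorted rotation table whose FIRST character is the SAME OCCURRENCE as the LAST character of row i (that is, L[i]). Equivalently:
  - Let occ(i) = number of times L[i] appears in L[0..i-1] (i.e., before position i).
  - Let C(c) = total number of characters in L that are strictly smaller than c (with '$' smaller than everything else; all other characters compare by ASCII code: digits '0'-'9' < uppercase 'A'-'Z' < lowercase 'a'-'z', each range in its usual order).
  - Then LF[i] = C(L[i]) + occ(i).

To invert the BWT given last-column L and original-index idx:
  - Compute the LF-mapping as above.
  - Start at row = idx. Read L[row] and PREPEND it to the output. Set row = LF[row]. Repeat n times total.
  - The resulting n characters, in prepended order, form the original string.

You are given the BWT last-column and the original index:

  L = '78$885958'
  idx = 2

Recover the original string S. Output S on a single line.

Answer: 58988587$

Derivation:
LF mapping: 3 4 0 5 6 1 8 2 7
Walk LF starting at row 2, prepending L[row]:
  step 1: row=2, L[2]='$', prepend. Next row=LF[2]=0
  step 2: row=0, L[0]='7', prepend. Next row=LF[0]=3
  step 3: row=3, L[3]='8', prepend. Next row=LF[3]=5
  step 4: row=5, L[5]='5', prepend. Next row=LF[5]=1
  step 5: row=1, L[1]='8', prepend. Next row=LF[1]=4
  step 6: row=4, L[4]='8', prepend. Next row=LF[4]=6
  step 7: row=6, L[6]='9', prepend. Next row=LF[6]=8
  step 8: row=8, L[8]='8', prepend. Next row=LF[8]=7
  step 9: row=7, L[7]='5', prepend. Next row=LF[7]=2
Reversed output: 58988587$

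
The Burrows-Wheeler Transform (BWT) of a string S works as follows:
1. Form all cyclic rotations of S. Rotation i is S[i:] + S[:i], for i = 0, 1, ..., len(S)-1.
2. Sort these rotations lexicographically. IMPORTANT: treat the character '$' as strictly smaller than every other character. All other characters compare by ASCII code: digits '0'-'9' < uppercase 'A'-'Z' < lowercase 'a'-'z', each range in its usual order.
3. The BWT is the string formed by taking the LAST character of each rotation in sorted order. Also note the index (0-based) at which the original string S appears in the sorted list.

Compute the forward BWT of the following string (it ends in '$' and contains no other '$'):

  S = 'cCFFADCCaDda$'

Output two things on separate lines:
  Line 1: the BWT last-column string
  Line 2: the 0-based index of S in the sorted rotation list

All 13 rotations (rotation i = S[i:]+S[:i]):
  rot[0] = cCFFADCCaDda$
  rot[1] = CFFADCCaDda$c
  rot[2] = FFADCCaDda$cC
  rot[3] = FADCCaDda$cCF
  rot[4] = ADCCaDda$cCFF
  rot[5] = DCCaDda$cCFFA
  rot[6] = CCaDda$cCFFAD
  rot[7] = CaDda$cCFFADC
  rot[8] = aDda$cCFFADCC
  rot[9] = Dda$cCFFADCCa
  rot[10] = da$cCFFADCCaD
  rot[11] = a$cCFFADCCaDd
  rot[12] = $cCFFADCCaDda
Sorted (with $ < everything):
  sorted[0] = $cCFFADCCaDda  (last char: 'a')
  sorted[1] = ADCCaDda$cCFF  (last char: 'F')
  sorted[2] = CCaDda$cCFFAD  (last char: 'D')
  sorted[3] = CFFADCCaDda$c  (last char: 'c')
  sorted[4] = CaDda$cCFFADC  (last char: 'C')
  sorted[5] = DCCaDda$cCFFA  (last char: 'A')
  sorted[6] = Dda$cCFFADCCa  (last char: 'a')
  sorted[7] = FADCCaDda$cCF  (last char: 'F')
  sorted[8] = FFADCCaDda$cC  (last char: 'C')
  sorted[9] = a$cCFFADCCaDd  (last char: 'd')
  sorted[10] = aDda$cCFFADCC  (last char: 'C')
  sorted[11] = cCFFADCCaDda$  (last char: '$')
  sorted[12] = da$cCFFADCCaD  (last char: 'D')
Last column: aFDcCAaFCdC$D
Original string S is at sorted index 11

Answer: aFDcCAaFCdC$D
11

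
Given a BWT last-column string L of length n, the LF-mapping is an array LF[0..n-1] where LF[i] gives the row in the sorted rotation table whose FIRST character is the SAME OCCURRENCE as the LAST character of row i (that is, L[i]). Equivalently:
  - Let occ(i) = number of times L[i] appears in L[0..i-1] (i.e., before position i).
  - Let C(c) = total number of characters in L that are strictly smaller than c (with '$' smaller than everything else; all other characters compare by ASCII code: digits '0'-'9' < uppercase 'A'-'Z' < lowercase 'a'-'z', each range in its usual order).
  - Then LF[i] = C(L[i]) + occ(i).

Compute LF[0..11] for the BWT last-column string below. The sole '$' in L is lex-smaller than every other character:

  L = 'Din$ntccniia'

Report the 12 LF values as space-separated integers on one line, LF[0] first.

Answer: 1 5 8 0 9 11 3 4 10 6 7 2

Derivation:
Char counts: '$':1, 'D':1, 'a':1, 'c':2, 'i':3, 'n':3, 't':1
C (first-col start): C('$')=0, C('D')=1, C('a')=2, C('c')=3, C('i')=5, C('n')=8, C('t')=11
L[0]='D': occ=0, LF[0]=C('D')+0=1+0=1
L[1]='i': occ=0, LF[1]=C('i')+0=5+0=5
L[2]='n': occ=0, LF[2]=C('n')+0=8+0=8
L[3]='$': occ=0, LF[3]=C('$')+0=0+0=0
L[4]='n': occ=1, LF[4]=C('n')+1=8+1=9
L[5]='t': occ=0, LF[5]=C('t')+0=11+0=11
L[6]='c': occ=0, LF[6]=C('c')+0=3+0=3
L[7]='c': occ=1, LF[7]=C('c')+1=3+1=4
L[8]='n': occ=2, LF[8]=C('n')+2=8+2=10
L[9]='i': occ=1, LF[9]=C('i')+1=5+1=6
L[10]='i': occ=2, LF[10]=C('i')+2=5+2=7
L[11]='a': occ=0, LF[11]=C('a')+0=2+0=2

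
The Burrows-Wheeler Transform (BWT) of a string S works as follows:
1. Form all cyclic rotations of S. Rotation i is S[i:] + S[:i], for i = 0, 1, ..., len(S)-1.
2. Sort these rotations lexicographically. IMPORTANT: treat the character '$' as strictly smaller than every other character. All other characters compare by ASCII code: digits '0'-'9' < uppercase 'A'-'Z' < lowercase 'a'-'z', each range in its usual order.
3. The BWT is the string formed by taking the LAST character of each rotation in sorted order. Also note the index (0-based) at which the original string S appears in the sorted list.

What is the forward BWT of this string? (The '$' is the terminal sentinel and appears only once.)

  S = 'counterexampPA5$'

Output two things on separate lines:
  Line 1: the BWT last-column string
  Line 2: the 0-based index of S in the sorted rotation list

All 16 rotations (rotation i = S[i:]+S[:i]):
  rot[0] = counterexampPA5$
  rot[1] = ounterexampPA5$c
  rot[2] = unterexampPA5$co
  rot[3] = nterexampPA5$cou
  rot[4] = terexampPA5$coun
  rot[5] = erexampPA5$count
  rot[6] = rexampPA5$counte
  rot[7] = exampPA5$counter
  rot[8] = xampPA5$countere
  rot[9] = ampPA5$counterex
  rot[10] = mpPA5$counterexa
  rot[11] = pPA5$counterexam
  rot[12] = PA5$counterexamp
  rot[13] = A5$counterexampP
  rot[14] = 5$counterexampPA
  rot[15] = $counterexampPA5
Sorted (with $ < everything):
  sorted[0] = $counterexampPA5  (last char: '5')
  sorted[1] = 5$counterexampPA  (last char: 'A')
  sorted[2] = A5$counterexampP  (last char: 'P')
  sorted[3] = PA5$counterexamp  (last char: 'p')
  sorted[4] = ampPA5$counterex  (last char: 'x')
  sorted[5] = counterexampPA5$  (last char: '$')
  sorted[6] = erexampPA5$count  (last char: 't')
  sorted[7] = exampPA5$counter  (last char: 'r')
  sorted[8] = mpPA5$counterexa  (last char: 'a')
  sorted[9] = nterexampPA5$cou  (last char: 'u')
  sorted[10] = ounterexampPA5$c  (last char: 'c')
  sorted[11] = pPA5$counterexam  (last char: 'm')
  sorted[12] = rexampPA5$counte  (last char: 'e')
  sorted[13] = terexampPA5$coun  (last char: 'n')
  sorted[14] = unterexampPA5$co  (last char: 'o')
  sorted[15] = xampPA5$countere  (last char: 'e')
Last column: 5APpx$traucmenoe
Original string S is at sorted index 5

Answer: 5APpx$traucmenoe
5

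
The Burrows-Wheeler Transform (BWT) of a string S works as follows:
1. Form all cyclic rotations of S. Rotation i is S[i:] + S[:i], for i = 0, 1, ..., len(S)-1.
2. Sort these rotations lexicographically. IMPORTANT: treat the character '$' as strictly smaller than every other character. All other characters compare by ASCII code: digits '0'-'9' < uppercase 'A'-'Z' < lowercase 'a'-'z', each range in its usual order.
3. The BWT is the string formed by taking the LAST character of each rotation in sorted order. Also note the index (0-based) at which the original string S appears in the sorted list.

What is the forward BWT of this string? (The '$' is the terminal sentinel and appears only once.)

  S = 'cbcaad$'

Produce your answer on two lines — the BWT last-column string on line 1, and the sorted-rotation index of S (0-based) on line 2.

Answer: dcacb$a
5

Derivation:
All 7 rotations (rotation i = S[i:]+S[:i]):
  rot[0] = cbcaad$
  rot[1] = bcaad$c
  rot[2] = caad$cb
  rot[3] = aad$cbc
  rot[4] = ad$cbca
  rot[5] = d$cbcaa
  rot[6] = $cbcaad
Sorted (with $ < everything):
  sorted[0] = $cbcaad  (last char: 'd')
  sorted[1] = aad$cbc  (last char: 'c')
  sorted[2] = ad$cbca  (last char: 'a')
  sorted[3] = bcaad$c  (last char: 'c')
  sorted[4] = caad$cb  (last char: 'b')
  sorted[5] = cbcaad$  (last char: '$')
  sorted[6] = d$cbcaa  (last char: 'a')
Last column: dcacb$a
Original string S is at sorted index 5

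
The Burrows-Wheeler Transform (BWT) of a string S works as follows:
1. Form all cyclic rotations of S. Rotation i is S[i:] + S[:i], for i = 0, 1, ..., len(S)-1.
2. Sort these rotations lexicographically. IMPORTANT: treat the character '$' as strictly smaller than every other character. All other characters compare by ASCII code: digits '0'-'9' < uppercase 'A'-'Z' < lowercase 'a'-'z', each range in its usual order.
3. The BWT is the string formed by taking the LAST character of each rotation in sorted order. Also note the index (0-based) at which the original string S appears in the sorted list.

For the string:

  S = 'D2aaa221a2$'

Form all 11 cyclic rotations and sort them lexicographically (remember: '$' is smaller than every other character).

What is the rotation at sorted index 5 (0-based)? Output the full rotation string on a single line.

All 11 rotations (rotation i = S[i:]+S[:i]):
  rot[0] = D2aaa221a2$
  rot[1] = 2aaa221a2$D
  rot[2] = aaa221a2$D2
  rot[3] = aa221a2$D2a
  rot[4] = a221a2$D2aa
  rot[5] = 221a2$D2aaa
  rot[6] = 21a2$D2aaa2
  rot[7] = 1a2$D2aaa22
  rot[8] = a2$D2aaa221
  rot[9] = 2$D2aaa221a
  rot[10] = $D2aaa221a2
Sorted (with $ < everything):
  sorted[0] = $D2aaa221a2
  sorted[1] = 1a2$D2aaa22
  sorted[2] = 2$D2aaa221a
  sorted[3] = 21a2$D2aaa2
  sorted[4] = 221a2$D2aaa
  sorted[5] = 2aaa221a2$D
  sorted[6] = D2aaa221a2$
  sorted[7] = a2$D2aaa221
  sorted[8] = a221a2$D2aa
  sorted[9] = aa221a2$D2a
  sorted[10] = aaa221a2$D2
sorted[5] = 2aaa221a2$D

Answer: 2aaa221a2$D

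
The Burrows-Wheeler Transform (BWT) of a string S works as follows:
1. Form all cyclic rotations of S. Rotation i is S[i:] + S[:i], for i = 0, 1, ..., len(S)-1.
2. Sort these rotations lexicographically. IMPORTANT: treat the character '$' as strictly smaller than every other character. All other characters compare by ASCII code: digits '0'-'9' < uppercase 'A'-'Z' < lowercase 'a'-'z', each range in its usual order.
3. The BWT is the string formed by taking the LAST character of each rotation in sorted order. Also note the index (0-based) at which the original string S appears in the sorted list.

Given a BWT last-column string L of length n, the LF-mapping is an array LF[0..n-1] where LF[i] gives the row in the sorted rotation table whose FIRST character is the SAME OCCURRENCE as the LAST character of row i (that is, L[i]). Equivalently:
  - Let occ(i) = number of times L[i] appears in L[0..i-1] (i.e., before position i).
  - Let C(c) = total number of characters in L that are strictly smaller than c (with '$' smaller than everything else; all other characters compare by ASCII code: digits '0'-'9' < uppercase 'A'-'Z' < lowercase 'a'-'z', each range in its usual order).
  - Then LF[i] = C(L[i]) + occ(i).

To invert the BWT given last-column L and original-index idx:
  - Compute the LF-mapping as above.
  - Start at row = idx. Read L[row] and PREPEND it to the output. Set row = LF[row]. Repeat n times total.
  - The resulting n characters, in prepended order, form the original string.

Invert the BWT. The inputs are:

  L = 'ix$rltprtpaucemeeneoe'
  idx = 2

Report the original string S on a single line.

LF mapping: 8 20 0 15 9 17 13 16 18 14 1 19 2 3 10 4 5 11 6 12 7
Walk LF starting at row 2, prepending L[row]:
  step 1: row=2, L[2]='$', prepend. Next row=LF[2]=0
  step 2: row=0, L[0]='i', prepend. Next row=LF[0]=8
  step 3: row=8, L[8]='t', prepend. Next row=LF[8]=18
  step 4: row=18, L[18]='e', prepend. Next row=LF[18]=6
  step 5: row=6, L[6]='p', prepend. Next row=LF[6]=13
  step 6: row=13, L[13]='e', prepend. Next row=LF[13]=3
  step 7: row=3, L[3]='r', prepend. Next row=LF[3]=15
  step 8: row=15, L[15]='e', prepend. Next row=LF[15]=4
  step 9: row=4, L[4]='l', prepend. Next row=LF[4]=9
  step 10: row=9, L[9]='p', prepend. Next row=LF[9]=14
  step 11: row=14, L[14]='m', prepend. Next row=LF[14]=10
  step 12: row=10, L[10]='a', prepend. Next row=LF[10]=1
  step 13: row=1, L[1]='x', prepend. Next row=LF[1]=20
  step 14: row=20, L[20]='e', prepend. Next row=LF[20]=7
  step 15: row=7, L[7]='r', prepend. Next row=LF[7]=16
  step 16: row=16, L[16]='e', prepend. Next row=LF[16]=5
  step 17: row=5, L[5]='t', prepend. Next row=LF[5]=17
  step 18: row=17, L[17]='n', prepend. Next row=LF[17]=11
  step 19: row=11, L[11]='u', prepend. Next row=LF[11]=19
  step 20: row=19, L[19]='o', prepend. Next row=LF[19]=12
  step 21: row=12, L[12]='c', prepend. Next row=LF[12]=2
Reversed output: counterexamplerepeti$

Answer: counterexamplerepeti$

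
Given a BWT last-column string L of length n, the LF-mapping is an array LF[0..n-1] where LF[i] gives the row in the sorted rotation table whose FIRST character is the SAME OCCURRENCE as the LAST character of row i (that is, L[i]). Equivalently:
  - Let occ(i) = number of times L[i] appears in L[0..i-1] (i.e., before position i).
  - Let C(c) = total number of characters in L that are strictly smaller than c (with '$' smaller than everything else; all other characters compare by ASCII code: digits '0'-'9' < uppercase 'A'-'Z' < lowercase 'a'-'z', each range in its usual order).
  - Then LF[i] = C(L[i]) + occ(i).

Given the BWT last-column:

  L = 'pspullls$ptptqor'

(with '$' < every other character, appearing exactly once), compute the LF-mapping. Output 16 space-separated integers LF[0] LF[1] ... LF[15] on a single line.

Answer: 5 11 6 15 1 2 3 12 0 7 13 8 14 9 4 10

Derivation:
Char counts: '$':1, 'l':3, 'o':1, 'p':4, 'q':1, 'r':1, 's':2, 't':2, 'u':1
C (first-col start): C('$')=0, C('l')=1, C('o')=4, C('p')=5, C('q')=9, C('r')=10, C('s')=11, C('t')=13, C('u')=15
L[0]='p': occ=0, LF[0]=C('p')+0=5+0=5
L[1]='s': occ=0, LF[1]=C('s')+0=11+0=11
L[2]='p': occ=1, LF[2]=C('p')+1=5+1=6
L[3]='u': occ=0, LF[3]=C('u')+0=15+0=15
L[4]='l': occ=0, LF[4]=C('l')+0=1+0=1
L[5]='l': occ=1, LF[5]=C('l')+1=1+1=2
L[6]='l': occ=2, LF[6]=C('l')+2=1+2=3
L[7]='s': occ=1, LF[7]=C('s')+1=11+1=12
L[8]='$': occ=0, LF[8]=C('$')+0=0+0=0
L[9]='p': occ=2, LF[9]=C('p')+2=5+2=7
L[10]='t': occ=0, LF[10]=C('t')+0=13+0=13
L[11]='p': occ=3, LF[11]=C('p')+3=5+3=8
L[12]='t': occ=1, LF[12]=C('t')+1=13+1=14
L[13]='q': occ=0, LF[13]=C('q')+0=9+0=9
L[14]='o': occ=0, LF[14]=C('o')+0=4+0=4
L[15]='r': occ=0, LF[15]=C('r')+0=10+0=10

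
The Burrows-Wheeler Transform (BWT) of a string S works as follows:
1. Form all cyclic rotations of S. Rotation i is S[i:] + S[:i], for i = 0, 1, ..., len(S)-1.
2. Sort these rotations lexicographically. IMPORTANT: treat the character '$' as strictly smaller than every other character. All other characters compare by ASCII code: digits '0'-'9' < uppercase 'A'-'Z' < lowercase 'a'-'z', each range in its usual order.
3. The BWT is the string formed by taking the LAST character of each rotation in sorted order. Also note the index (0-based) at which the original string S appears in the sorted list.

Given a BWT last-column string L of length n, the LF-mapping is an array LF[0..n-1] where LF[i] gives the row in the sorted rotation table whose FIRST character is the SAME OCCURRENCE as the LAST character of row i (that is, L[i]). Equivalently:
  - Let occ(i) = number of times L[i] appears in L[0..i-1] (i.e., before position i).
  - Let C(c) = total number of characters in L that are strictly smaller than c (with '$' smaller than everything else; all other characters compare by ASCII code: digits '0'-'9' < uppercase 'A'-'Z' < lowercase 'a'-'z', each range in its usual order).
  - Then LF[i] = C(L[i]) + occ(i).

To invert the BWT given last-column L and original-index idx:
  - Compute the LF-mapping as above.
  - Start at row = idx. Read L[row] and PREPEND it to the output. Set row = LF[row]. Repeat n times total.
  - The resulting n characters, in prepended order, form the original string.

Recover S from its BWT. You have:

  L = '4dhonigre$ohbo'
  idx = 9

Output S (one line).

Answer: neighborhood4$

Derivation:
LF mapping: 1 3 6 10 9 8 5 13 4 0 11 7 2 12
Walk LF starting at row 9, prepending L[row]:
  step 1: row=9, L[9]='$', prepend. Next row=LF[9]=0
  step 2: row=0, L[0]='4', prepend. Next row=LF[0]=1
  step 3: row=1, L[1]='d', prepend. Next row=LF[1]=3
  step 4: row=3, L[3]='o', prepend. Next row=LF[3]=10
  step 5: row=10, L[10]='o', prepend. Next row=LF[10]=11
  step 6: row=11, L[11]='h', prepend. Next row=LF[11]=7
  step 7: row=7, L[7]='r', prepend. Next row=LF[7]=13
  step 8: row=13, L[13]='o', prepend. Next row=LF[13]=12
  step 9: row=12, L[12]='b', prepend. Next row=LF[12]=2
  step 10: row=2, L[2]='h', prepend. Next row=LF[2]=6
  step 11: row=6, L[6]='g', prepend. Next row=LF[6]=5
  step 12: row=5, L[5]='i', prepend. Next row=LF[5]=8
  step 13: row=8, L[8]='e', prepend. Next row=LF[8]=4
  step 14: row=4, L[4]='n', prepend. Next row=LF[4]=9
Reversed output: neighborhood4$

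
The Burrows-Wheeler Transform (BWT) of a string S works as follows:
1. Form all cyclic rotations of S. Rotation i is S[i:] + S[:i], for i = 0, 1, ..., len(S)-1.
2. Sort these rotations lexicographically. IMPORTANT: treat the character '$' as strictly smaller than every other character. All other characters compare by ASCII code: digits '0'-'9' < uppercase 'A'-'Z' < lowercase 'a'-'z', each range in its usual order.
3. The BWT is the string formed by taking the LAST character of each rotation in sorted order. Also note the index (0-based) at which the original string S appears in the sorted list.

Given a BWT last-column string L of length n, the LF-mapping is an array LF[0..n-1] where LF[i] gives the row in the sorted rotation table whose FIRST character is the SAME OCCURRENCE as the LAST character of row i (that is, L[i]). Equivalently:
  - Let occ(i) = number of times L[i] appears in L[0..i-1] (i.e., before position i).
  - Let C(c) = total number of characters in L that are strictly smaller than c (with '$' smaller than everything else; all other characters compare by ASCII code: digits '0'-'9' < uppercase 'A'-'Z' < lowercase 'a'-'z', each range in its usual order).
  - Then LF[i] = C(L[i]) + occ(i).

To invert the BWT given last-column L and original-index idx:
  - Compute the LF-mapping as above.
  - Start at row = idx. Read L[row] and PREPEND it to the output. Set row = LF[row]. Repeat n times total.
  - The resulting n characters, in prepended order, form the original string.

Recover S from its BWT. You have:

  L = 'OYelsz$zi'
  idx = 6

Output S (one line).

LF mapping: 1 2 3 5 6 7 0 8 4
Walk LF starting at row 6, prepending L[row]:
  step 1: row=6, L[6]='$', prepend. Next row=LF[6]=0
  step 2: row=0, L[0]='O', prepend. Next row=LF[0]=1
  step 3: row=1, L[1]='Y', prepend. Next row=LF[1]=2
  step 4: row=2, L[2]='e', prepend. Next row=LF[2]=3
  step 5: row=3, L[3]='l', prepend. Next row=LF[3]=5
  step 6: row=5, L[5]='z', prepend. Next row=LF[5]=7
  step 7: row=7, L[7]='z', prepend. Next row=LF[7]=8
  step 8: row=8, L[8]='i', prepend. Next row=LF[8]=4
  step 9: row=4, L[4]='s', prepend. Next row=LF[4]=6
Reversed output: sizzleYO$

Answer: sizzleYO$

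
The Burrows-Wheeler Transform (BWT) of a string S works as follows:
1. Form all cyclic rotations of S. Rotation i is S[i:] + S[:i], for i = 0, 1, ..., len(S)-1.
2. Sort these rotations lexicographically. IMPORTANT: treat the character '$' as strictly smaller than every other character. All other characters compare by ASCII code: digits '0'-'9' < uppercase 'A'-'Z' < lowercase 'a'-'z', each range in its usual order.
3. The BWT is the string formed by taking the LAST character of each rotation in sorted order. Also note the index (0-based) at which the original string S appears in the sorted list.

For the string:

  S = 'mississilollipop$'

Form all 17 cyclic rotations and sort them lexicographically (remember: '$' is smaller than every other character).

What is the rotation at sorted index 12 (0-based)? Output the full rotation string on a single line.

Answer: pop$mississilolli

Derivation:
All 17 rotations (rotation i = S[i:]+S[:i]):
  rot[0] = mississilollipop$
  rot[1] = ississilollipop$m
  rot[2] = ssissilollipop$mi
  rot[3] = sissilollipop$mis
  rot[4] = issilollipop$miss
  rot[5] = ssilollipop$missi
  rot[6] = silollipop$missis
  rot[7] = ilollipop$mississ
  rot[8] = lollipop$mississi
  rot[9] = ollipop$mississil
  rot[10] = llipop$mississilo
  rot[11] = lipop$mississilol
  rot[12] = ipop$mississiloll
  rot[13] = pop$mississilolli
  rot[14] = op$mississilollip
  rot[15] = p$mississilollipo
  rot[16] = $mississilollipop
Sorted (with $ < everything):
  sorted[0] = $mississilollipop
  sorted[1] = ilollipop$mississ
  sorted[2] = ipop$mississiloll
  sorted[3] = issilollipop$miss
  sorted[4] = ississilollipop$m
  sorted[5] = lipop$mississilol
  sorted[6] = llipop$mississilo
  sorted[7] = lollipop$mississi
  sorted[8] = mississilollipop$
  sorted[9] = ollipop$mississil
  sorted[10] = op$mississilollip
  sorted[11] = p$mississilollipo
  sorted[12] = pop$mississilolli
  sorted[13] = silollipop$missis
  sorted[14] = sissilollipop$mis
  sorted[15] = ssilollipop$missi
  sorted[16] = ssissilollipop$mi
sorted[12] = pop$mississilolli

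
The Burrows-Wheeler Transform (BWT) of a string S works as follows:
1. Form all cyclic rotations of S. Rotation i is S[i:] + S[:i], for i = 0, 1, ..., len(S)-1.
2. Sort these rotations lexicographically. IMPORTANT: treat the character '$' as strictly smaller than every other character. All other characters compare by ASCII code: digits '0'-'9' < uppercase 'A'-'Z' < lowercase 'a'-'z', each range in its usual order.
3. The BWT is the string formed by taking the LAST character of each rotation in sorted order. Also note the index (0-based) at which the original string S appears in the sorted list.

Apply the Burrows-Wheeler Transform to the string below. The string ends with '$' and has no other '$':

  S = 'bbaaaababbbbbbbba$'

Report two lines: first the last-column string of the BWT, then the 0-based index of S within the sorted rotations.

Answer: abbaaabbbab$bbbbba
11

Derivation:
All 18 rotations (rotation i = S[i:]+S[:i]):
  rot[0] = bbaaaababbbbbbbba$
  rot[1] = baaaababbbbbbbba$b
  rot[2] = aaaababbbbbbbba$bb
  rot[3] = aaababbbbbbbba$bba
  rot[4] = aababbbbbbbba$bbaa
  rot[5] = ababbbbbbbba$bbaaa
  rot[6] = babbbbbbbba$bbaaaa
  rot[7] = abbbbbbbba$bbaaaab
  rot[8] = bbbbbbbba$bbaaaaba
  rot[9] = bbbbbbba$bbaaaabab
  rot[10] = bbbbbba$bbaaaababb
  rot[11] = bbbbba$bbaaaababbb
  rot[12] = bbbba$bbaaaababbbb
  rot[13] = bbba$bbaaaababbbbb
  rot[14] = bba$bbaaaababbbbbb
  rot[15] = ba$bbaaaababbbbbbb
  rot[16] = a$bbaaaababbbbbbbb
  rot[17] = $bbaaaababbbbbbbba
Sorted (with $ < everything):
  sorted[0] = $bbaaaababbbbbbbba  (last char: 'a')
  sorted[1] = a$bbaaaababbbbbbbb  (last char: 'b')
  sorted[2] = aaaababbbbbbbba$bb  (last char: 'b')
  sorted[3] = aaababbbbbbbba$bba  (last char: 'a')
  sorted[4] = aababbbbbbbba$bbaa  (last char: 'a')
  sorted[5] = ababbbbbbbba$bbaaa  (last char: 'a')
  sorted[6] = abbbbbbbba$bbaaaab  (last char: 'b')
  sorted[7] = ba$bbaaaababbbbbbb  (last char: 'b')
  sorted[8] = baaaababbbbbbbba$b  (last char: 'b')
  sorted[9] = babbbbbbbba$bbaaaa  (last char: 'a')
  sorted[10] = bba$bbaaaababbbbbb  (last char: 'b')
  sorted[11] = bbaaaababbbbbbbba$  (last char: '$')
  sorted[12] = bbba$bbaaaababbbbb  (last char: 'b')
  sorted[13] = bbbba$bbaaaababbbb  (last char: 'b')
  sorted[14] = bbbbba$bbaaaababbb  (last char: 'b')
  sorted[15] = bbbbbba$bbaaaababb  (last char: 'b')
  sorted[16] = bbbbbbba$bbaaaabab  (last char: 'b')
  sorted[17] = bbbbbbbba$bbaaaaba  (last char: 'a')
Last column: abbaaabbbab$bbbbba
Original string S is at sorted index 11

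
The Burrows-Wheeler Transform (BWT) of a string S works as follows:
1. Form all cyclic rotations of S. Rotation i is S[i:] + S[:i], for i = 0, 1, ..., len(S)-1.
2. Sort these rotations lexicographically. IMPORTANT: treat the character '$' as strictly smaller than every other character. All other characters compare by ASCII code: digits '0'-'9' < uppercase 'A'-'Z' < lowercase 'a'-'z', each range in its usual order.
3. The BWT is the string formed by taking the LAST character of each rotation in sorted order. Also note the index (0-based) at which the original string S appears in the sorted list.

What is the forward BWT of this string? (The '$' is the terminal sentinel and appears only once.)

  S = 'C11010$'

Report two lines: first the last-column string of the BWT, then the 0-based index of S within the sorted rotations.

Answer: 01101C$
6

Derivation:
All 7 rotations (rotation i = S[i:]+S[:i]):
  rot[0] = C11010$
  rot[1] = 11010$C
  rot[2] = 1010$C1
  rot[3] = 010$C11
  rot[4] = 10$C110
  rot[5] = 0$C1101
  rot[6] = $C11010
Sorted (with $ < everything):
  sorted[0] = $C11010  (last char: '0')
  sorted[1] = 0$C1101  (last char: '1')
  sorted[2] = 010$C11  (last char: '1')
  sorted[3] = 10$C110  (last char: '0')
  sorted[4] = 1010$C1  (last char: '1')
  sorted[5] = 11010$C  (last char: 'C')
  sorted[6] = C11010$  (last char: '$')
Last column: 01101C$
Original string S is at sorted index 6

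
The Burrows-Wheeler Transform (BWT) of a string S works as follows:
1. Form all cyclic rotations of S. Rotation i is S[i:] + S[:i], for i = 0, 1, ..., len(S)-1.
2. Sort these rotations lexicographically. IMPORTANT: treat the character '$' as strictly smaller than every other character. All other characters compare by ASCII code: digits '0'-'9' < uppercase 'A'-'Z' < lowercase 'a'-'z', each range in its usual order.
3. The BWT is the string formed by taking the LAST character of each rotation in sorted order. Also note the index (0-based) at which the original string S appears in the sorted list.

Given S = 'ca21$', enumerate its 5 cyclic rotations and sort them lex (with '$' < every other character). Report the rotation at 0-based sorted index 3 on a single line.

All 5 rotations (rotation i = S[i:]+S[:i]):
  rot[0] = ca21$
  rot[1] = a21$c
  rot[2] = 21$ca
  rot[3] = 1$ca2
  rot[4] = $ca21
Sorted (with $ < everything):
  sorted[0] = $ca21
  sorted[1] = 1$ca2
  sorted[2] = 21$ca
  sorted[3] = a21$c
  sorted[4] = ca21$
sorted[3] = a21$c

Answer: a21$c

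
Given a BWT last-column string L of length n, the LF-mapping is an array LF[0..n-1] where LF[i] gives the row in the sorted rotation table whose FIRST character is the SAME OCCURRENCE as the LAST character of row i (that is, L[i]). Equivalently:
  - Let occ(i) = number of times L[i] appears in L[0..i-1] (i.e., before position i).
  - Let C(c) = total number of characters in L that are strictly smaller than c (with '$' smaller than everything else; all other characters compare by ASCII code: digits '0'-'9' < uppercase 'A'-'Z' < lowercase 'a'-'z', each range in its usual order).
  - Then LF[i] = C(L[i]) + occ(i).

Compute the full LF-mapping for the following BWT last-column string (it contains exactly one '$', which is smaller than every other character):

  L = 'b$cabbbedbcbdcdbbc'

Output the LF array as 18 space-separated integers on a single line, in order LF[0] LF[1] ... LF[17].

Char counts: '$':1, 'a':1, 'b':8, 'c':4, 'd':3, 'e':1
C (first-col start): C('$')=0, C('a')=1, C('b')=2, C('c')=10, C('d')=14, C('e')=17
L[0]='b': occ=0, LF[0]=C('b')+0=2+0=2
L[1]='$': occ=0, LF[1]=C('$')+0=0+0=0
L[2]='c': occ=0, LF[2]=C('c')+0=10+0=10
L[3]='a': occ=0, LF[3]=C('a')+0=1+0=1
L[4]='b': occ=1, LF[4]=C('b')+1=2+1=3
L[5]='b': occ=2, LF[5]=C('b')+2=2+2=4
L[6]='b': occ=3, LF[6]=C('b')+3=2+3=5
L[7]='e': occ=0, LF[7]=C('e')+0=17+0=17
L[8]='d': occ=0, LF[8]=C('d')+0=14+0=14
L[9]='b': occ=4, LF[9]=C('b')+4=2+4=6
L[10]='c': occ=1, LF[10]=C('c')+1=10+1=11
L[11]='b': occ=5, LF[11]=C('b')+5=2+5=7
L[12]='d': occ=1, LF[12]=C('d')+1=14+1=15
L[13]='c': occ=2, LF[13]=C('c')+2=10+2=12
L[14]='d': occ=2, LF[14]=C('d')+2=14+2=16
L[15]='b': occ=6, LF[15]=C('b')+6=2+6=8
L[16]='b': occ=7, LF[16]=C('b')+7=2+7=9
L[17]='c': occ=3, LF[17]=C('c')+3=10+3=13

Answer: 2 0 10 1 3 4 5 17 14 6 11 7 15 12 16 8 9 13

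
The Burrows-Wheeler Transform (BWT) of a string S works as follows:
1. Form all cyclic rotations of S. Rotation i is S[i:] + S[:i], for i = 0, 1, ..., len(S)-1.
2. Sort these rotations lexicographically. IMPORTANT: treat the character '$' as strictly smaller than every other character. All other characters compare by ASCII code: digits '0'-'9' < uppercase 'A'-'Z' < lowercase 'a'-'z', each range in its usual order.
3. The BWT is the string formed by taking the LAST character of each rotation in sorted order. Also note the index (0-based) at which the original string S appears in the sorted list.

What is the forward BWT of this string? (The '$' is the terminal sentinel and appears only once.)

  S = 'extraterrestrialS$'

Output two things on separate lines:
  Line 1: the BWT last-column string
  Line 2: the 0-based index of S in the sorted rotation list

Answer: Slirtr$ratrteeaxse
6

Derivation:
All 18 rotations (rotation i = S[i:]+S[:i]):
  rot[0] = extraterrestrialS$
  rot[1] = xtraterrestrialS$e
  rot[2] = traterrestrialS$ex
  rot[3] = raterrestrialS$ext
  rot[4] = aterrestrialS$extr
  rot[5] = terrestrialS$extra
  rot[6] = errestrialS$extrat
  rot[7] = rrestrialS$extrate
  rot[8] = restrialS$extrater
  rot[9] = estrialS$extraterr
  rot[10] = strialS$extraterre
  rot[11] = trialS$extraterres
  rot[12] = rialS$extraterrest
  rot[13] = ialS$extraterrestr
  rot[14] = alS$extraterrestri
  rot[15] = lS$extraterrestria
  rot[16] = S$extraterrestrial
  rot[17] = $extraterrestrialS
Sorted (with $ < everything):
  sorted[0] = $extraterrestrialS  (last char: 'S')
  sorted[1] = S$extraterrestrial  (last char: 'l')
  sorted[2] = alS$extraterrestri  (last char: 'i')
  sorted[3] = aterrestrialS$extr  (last char: 'r')
  sorted[4] = errestrialS$extrat  (last char: 't')
  sorted[5] = estrialS$extraterr  (last char: 'r')
  sorted[6] = extraterrestrialS$  (last char: '$')
  sorted[7] = ialS$extraterrestr  (last char: 'r')
  sorted[8] = lS$extraterrestria  (last char: 'a')
  sorted[9] = raterrestrialS$ext  (last char: 't')
  sorted[10] = restrialS$extrater  (last char: 'r')
  sorted[11] = rialS$extraterrest  (last char: 't')
  sorted[12] = rrestrialS$extrate  (last char: 'e')
  sorted[13] = strialS$extraterre  (last char: 'e')
  sorted[14] = terrestrialS$extra  (last char: 'a')
  sorted[15] = traterrestrialS$ex  (last char: 'x')
  sorted[16] = trialS$extraterres  (last char: 's')
  sorted[17] = xtraterrestrialS$e  (last char: 'e')
Last column: Slirtr$ratrteeaxse
Original string S is at sorted index 6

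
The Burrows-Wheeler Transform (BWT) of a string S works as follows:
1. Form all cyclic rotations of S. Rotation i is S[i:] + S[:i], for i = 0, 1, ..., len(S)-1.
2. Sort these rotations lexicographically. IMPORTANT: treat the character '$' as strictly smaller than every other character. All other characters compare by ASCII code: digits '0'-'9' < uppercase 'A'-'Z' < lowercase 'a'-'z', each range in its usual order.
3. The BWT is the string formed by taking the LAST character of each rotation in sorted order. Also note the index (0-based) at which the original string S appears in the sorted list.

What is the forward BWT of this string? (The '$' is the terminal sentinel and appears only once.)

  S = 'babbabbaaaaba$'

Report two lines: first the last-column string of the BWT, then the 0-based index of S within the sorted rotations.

All 14 rotations (rotation i = S[i:]+S[:i]):
  rot[0] = babbabbaaaaba$
  rot[1] = abbabbaaaaba$b
  rot[2] = bbabbaaaaba$ba
  rot[3] = babbaaaaba$bab
  rot[4] = abbaaaaba$babb
  rot[5] = bbaaaaba$babba
  rot[6] = baaaaba$babbab
  rot[7] = aaaaba$babbabb
  rot[8] = aaaba$babbabba
  rot[9] = aaba$babbabbaa
  rot[10] = aba$babbabbaaa
  rot[11] = ba$babbabbaaaa
  rot[12] = a$babbabbaaaab
  rot[13] = $babbabbaaaaba
Sorted (with $ < everything):
  sorted[0] = $babbabbaaaaba  (last char: 'a')
  sorted[1] = a$babbabbaaaab  (last char: 'b')
  sorted[2] = aaaaba$babbabb  (last char: 'b')
  sorted[3] = aaaba$babbabba  (last char: 'a')
  sorted[4] = aaba$babbabbaa  (last char: 'a')
  sorted[5] = aba$babbabbaaa  (last char: 'a')
  sorted[6] = abbaaaaba$babb  (last char: 'b')
  sorted[7] = abbabbaaaaba$b  (last char: 'b')
  sorted[8] = ba$babbabbaaaa  (last char: 'a')
  sorted[9] = baaaaba$babbab  (last char: 'b')
  sorted[10] = babbaaaaba$bab  (last char: 'b')
  sorted[11] = babbabbaaaaba$  (last char: '$')
  sorted[12] = bbaaaaba$babba  (last char: 'a')
  sorted[13] = bbabbaaaaba$ba  (last char: 'a')
Last column: abbaaabbabb$aa
Original string S is at sorted index 11

Answer: abbaaabbabb$aa
11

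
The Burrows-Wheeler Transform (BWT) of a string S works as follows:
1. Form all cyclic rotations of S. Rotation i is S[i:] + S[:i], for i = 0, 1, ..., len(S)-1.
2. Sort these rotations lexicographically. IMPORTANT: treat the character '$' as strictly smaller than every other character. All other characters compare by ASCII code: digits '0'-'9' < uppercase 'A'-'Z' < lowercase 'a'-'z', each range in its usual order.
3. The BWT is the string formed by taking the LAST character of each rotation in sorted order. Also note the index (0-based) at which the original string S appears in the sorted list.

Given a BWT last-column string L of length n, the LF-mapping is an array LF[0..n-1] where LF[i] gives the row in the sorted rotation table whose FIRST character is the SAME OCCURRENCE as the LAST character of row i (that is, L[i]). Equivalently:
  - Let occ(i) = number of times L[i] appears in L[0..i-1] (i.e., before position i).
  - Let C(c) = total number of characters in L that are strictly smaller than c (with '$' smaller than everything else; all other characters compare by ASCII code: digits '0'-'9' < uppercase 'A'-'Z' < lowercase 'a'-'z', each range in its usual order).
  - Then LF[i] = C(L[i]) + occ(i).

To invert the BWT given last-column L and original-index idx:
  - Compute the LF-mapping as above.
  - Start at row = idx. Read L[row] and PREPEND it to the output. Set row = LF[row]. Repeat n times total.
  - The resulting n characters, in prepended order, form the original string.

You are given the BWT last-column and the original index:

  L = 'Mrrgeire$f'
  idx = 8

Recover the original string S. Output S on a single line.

LF mapping: 1 7 8 5 2 6 9 3 0 4
Walk LF starting at row 8, prepending L[row]:
  step 1: row=8, L[8]='$', prepend. Next row=LF[8]=0
  step 2: row=0, L[0]='M', prepend. Next row=LF[0]=1
  step 3: row=1, L[1]='r', prepend. Next row=LF[1]=7
  step 4: row=7, L[7]='e', prepend. Next row=LF[7]=3
  step 5: row=3, L[3]='g', prepend. Next row=LF[3]=5
  step 6: row=5, L[5]='i', prepend. Next row=LF[5]=6
  step 7: row=6, L[6]='r', prepend. Next row=LF[6]=9
  step 8: row=9, L[9]='f', prepend. Next row=LF[9]=4
  step 9: row=4, L[4]='e', prepend. Next row=LF[4]=2
  step 10: row=2, L[2]='r', prepend. Next row=LF[2]=8
Reversed output: refrigerM$

Answer: refrigerM$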